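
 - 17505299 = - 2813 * 6223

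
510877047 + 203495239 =714372286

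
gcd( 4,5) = 1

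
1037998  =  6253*166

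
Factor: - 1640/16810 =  -2^2*41^(-1) = -  4/41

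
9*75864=682776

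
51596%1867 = 1187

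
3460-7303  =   - 3843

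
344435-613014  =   - 268579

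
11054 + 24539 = 35593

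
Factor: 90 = 2^1*3^2*5^1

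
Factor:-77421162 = -2^1*3^1*7^1*13^1 *17^1*19^1*439^1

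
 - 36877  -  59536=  - 96413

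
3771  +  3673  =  7444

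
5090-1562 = 3528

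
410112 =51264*8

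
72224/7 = 10317 + 5/7 = 10317.71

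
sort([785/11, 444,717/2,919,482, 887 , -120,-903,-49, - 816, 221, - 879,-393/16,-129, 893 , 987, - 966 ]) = [ - 966,-903  , - 879, - 816 , - 129,-120, - 49, - 393/16,785/11,221, 717/2, 444,482,887, 893,919,  987 ] 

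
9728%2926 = 950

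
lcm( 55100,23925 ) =1818300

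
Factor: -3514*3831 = - 13462134=- 2^1*3^1*7^1*251^1*1277^1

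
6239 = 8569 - 2330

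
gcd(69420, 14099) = 1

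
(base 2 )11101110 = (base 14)130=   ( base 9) 284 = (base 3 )22211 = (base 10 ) 238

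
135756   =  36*3771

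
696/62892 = 58/5241 = 0.01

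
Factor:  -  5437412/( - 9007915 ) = 2^2 * 5^( - 1)*7^( - 2)*79^1*17207^1*36767^( - 1 )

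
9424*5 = 47120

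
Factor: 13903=13903^1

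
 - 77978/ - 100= 38989/50 = 779.78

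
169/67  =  2 + 35/67 = 2.52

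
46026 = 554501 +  - 508475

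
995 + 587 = 1582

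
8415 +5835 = 14250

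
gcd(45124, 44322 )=2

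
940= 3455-2515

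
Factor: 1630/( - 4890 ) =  - 1/3 = - 3^( - 1)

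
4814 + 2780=7594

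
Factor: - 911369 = -31^1*29399^1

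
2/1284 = 1/642 = 0.00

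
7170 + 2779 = 9949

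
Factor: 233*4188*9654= 2^3*3^2*233^1*349^1*1609^1 = 9420411816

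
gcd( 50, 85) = 5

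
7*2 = 14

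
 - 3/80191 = -1+80188/80191= -0.00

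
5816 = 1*5816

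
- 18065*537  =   - 9700905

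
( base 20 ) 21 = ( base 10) 41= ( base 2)101001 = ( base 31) 1A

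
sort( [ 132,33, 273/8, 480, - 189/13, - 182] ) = [- 182, - 189/13,33,273/8,132,480]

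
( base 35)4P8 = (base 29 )6PC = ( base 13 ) 282b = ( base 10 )5783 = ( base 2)1011010010111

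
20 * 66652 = 1333040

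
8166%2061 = 1983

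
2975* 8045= 23933875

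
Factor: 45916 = 2^2*13^1*883^1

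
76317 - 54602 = 21715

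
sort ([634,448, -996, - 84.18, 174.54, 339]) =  [-996, - 84.18,174.54, 339,448, 634 ]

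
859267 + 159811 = 1019078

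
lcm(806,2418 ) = 2418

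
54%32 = 22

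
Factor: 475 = 5^2*19^1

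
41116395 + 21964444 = 63080839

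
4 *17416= 69664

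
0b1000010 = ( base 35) 1V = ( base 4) 1002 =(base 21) 33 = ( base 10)66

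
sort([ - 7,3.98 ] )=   [ - 7,  3.98]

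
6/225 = 2/75= 0.03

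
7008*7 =49056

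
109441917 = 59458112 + 49983805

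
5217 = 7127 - 1910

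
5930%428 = 366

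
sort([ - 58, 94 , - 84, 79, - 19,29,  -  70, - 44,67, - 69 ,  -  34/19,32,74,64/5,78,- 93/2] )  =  [ - 84 , - 70, - 69,- 58, - 93/2 ,  -  44, - 19 , - 34/19,64/5,29, 32,67, 74,78 , 79,94] 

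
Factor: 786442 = 2^1*271^1*1451^1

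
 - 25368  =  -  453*56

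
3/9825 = 1/3275 = 0.00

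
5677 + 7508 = 13185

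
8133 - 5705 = 2428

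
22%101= 22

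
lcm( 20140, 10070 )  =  20140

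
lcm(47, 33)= 1551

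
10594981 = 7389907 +3205074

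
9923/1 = 9923 = 9923.00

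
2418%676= 390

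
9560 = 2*4780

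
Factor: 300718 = 2^1* 11^1*13669^1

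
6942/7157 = 6942/7157 = 0.97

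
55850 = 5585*10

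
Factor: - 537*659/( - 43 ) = 353883/43 = 3^1*43^(  -  1)*179^1*659^1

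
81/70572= 27/23524 = 0.00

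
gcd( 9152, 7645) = 11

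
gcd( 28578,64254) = 6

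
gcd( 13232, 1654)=1654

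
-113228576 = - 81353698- 31874878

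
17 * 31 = 527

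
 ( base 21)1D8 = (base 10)722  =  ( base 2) 1011010010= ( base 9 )882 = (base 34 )L8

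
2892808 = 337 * 8584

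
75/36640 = 15/7328 = 0.00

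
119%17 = 0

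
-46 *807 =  - 37122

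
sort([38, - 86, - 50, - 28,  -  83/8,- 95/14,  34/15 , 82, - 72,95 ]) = [ -86,  -  72,-50, - 28,-83/8, - 95/14 , 34/15,38,82,95 ] 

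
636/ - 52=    - 159/13  =  -12.23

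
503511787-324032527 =179479260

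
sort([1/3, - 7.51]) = [ - 7.51 , 1/3]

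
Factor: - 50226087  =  - 3^1*127^1*241^1*547^1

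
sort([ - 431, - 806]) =[ - 806,-431]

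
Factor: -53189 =  -  53189^1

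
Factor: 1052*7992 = 8407584 = 2^5*3^3*37^1  *  263^1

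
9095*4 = 36380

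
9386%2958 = 512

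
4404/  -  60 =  - 74 + 3/5 = - 73.40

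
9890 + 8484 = 18374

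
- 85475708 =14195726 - 99671434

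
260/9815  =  4/151 = 0.03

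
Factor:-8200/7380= - 2^1*3^ ( - 2)*5^1 =-10/9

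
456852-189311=267541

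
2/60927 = 2/60927 = 0.00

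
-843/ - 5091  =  281/1697=   0.17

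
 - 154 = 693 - 847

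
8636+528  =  9164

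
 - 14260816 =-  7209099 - 7051717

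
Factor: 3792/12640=2^( - 1)*3^1*5^( - 1) = 3/10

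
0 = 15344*0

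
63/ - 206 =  - 1 + 143/206 = -  0.31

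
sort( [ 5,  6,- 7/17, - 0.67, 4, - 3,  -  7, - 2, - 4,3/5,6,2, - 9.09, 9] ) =[ - 9.09, - 7, - 4, - 3,-2, - 0.67, - 7/17,3/5, 2,  4,5, 6,6, 9]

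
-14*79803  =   - 1117242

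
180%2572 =180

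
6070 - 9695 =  - 3625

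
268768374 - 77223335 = 191545039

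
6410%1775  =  1085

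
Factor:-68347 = -41^1*1667^1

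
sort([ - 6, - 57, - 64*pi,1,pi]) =[ - 64*pi,-57,  -  6,  1, pi] 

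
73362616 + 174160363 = 247522979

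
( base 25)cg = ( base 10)316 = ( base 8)474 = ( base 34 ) 9A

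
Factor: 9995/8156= 2^( - 2 )*5^1*1999^1*2039^( - 1 )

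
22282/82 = 11141/41= 271.73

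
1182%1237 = 1182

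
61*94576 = 5769136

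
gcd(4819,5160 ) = 1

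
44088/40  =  1102 + 1/5 = 1102.20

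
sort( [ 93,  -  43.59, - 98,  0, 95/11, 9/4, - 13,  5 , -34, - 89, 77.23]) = [ - 98, - 89, - 43.59, - 34, - 13,0,9/4, 5, 95/11,77.23,93]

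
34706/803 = 43 + 177/803 = 43.22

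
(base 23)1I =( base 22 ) 1J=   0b101001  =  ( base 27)1E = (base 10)41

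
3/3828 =1/1276 = 0.00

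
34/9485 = 34/9485 = 0.00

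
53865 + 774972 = 828837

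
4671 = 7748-3077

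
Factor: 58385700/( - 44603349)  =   - 19461900/14867783  =  - 2^2* 3^1*5^2*7^ ( - 1)*29^1*2237^1*2123969^( - 1)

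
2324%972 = 380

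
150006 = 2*75003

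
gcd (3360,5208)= 168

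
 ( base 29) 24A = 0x710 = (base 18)5a8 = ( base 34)1j6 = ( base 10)1808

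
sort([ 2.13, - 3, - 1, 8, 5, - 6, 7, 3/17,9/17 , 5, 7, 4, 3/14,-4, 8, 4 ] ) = [ - 6, - 4,  -  3, - 1, 3/17,3/14,  9/17, 2.13, 4, 4,5,5 , 7, 7 , 8, 8] 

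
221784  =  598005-376221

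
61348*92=5644016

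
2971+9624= 12595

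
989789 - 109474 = 880315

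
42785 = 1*42785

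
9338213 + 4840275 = 14178488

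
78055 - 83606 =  - 5551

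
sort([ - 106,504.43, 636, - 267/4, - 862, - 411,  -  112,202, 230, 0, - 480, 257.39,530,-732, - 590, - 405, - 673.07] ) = [ - 862, - 732, -673.07,-590, - 480, - 411, - 405,-112,-106, - 267/4, 0, 202,230, 257.39,504.43, 530,636 ] 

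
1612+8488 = 10100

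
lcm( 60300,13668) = 1025100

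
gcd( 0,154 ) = 154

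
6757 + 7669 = 14426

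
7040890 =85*82834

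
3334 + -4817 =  - 1483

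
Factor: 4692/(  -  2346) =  - 2 = - 2^1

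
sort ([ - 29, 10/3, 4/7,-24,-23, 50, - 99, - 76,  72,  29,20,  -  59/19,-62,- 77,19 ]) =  [  -  99, - 77, - 76, - 62, - 29,-24,-23, - 59/19,  4/7,10/3,19,20,29,  50,72]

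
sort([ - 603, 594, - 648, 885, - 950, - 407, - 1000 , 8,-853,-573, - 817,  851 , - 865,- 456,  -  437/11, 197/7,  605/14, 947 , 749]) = [ - 1000, - 950, - 865,-853, - 817, - 648, - 603, - 573, - 456, - 407, - 437/11, 8,197/7, 605/14 , 594,749 , 851 , 885,  947]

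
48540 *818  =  39705720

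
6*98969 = 593814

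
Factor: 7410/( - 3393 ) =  - 2^1*3^(-1)*5^1*19^1*29^( - 1) = - 190/87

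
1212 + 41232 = 42444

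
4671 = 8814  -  4143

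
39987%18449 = 3089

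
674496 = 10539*64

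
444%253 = 191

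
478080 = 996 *480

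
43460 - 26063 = 17397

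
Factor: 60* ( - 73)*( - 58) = 2^3*3^1*5^1*29^1*73^1   =  254040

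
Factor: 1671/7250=2^( - 1)*3^1*5^(  -  3)*29^(-1) * 557^1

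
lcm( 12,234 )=468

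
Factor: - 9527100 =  - 2^2*3^1*5^2*11^1 * 2887^1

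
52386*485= 25407210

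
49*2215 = 108535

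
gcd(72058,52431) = 1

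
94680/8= 11835=11835.00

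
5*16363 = 81815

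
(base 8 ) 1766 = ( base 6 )4410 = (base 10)1014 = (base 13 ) 600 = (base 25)1fe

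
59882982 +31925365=91808347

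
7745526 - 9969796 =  - 2224270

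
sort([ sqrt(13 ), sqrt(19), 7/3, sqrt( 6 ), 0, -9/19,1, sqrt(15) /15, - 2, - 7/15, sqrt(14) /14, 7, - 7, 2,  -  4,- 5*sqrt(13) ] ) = [ - 5*sqrt(13), - 7, - 4, - 2, - 9/19, - 7/15, 0,sqrt (15)/15, sqrt(14) /14, 1, 2, 7/3, sqrt(6)  ,  sqrt(13),sqrt( 19),7 ] 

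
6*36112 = 216672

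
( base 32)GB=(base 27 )JA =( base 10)523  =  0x20B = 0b1000001011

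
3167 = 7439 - 4272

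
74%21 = 11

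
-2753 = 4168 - 6921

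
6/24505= 6/24505 = 0.00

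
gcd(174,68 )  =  2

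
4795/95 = 50+ 9/19 = 50.47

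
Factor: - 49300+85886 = 2^1*11^1 * 1663^1 = 36586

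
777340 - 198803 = 578537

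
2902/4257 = 2902/4257 = 0.68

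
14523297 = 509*28533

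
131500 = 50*2630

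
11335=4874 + 6461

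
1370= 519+851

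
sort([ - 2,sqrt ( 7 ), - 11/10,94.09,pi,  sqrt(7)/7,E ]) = [  -  2, - 11/10,sqrt( 7)/7,sqrt( 7),E , pi,94.09]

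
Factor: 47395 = 5^1*9479^1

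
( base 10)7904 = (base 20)jf4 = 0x1ee0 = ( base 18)1672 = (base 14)2c48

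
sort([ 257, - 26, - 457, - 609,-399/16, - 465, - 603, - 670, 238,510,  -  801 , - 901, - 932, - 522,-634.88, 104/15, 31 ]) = [ - 932, - 901, - 801, - 670,- 634.88, - 609, - 603, - 522, - 465, - 457, - 26, - 399/16,104/15,  31, 238, 257, 510]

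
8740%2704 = 628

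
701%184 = 149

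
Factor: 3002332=2^2*773^1*971^1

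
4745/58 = 81 + 47/58 = 81.81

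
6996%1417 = 1328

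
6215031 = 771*8061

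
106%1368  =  106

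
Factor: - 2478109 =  - 31^1*79939^1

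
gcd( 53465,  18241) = 629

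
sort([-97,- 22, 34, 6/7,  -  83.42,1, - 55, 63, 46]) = [ - 97, - 83.42, - 55,  -  22,6/7,1, 34, 46,63 ]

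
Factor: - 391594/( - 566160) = 83/120 = 2^( - 3 )*3^( - 1 )*5^( - 1 )*83^1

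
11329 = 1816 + 9513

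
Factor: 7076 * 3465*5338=2^3*3^2*5^1*7^1* 11^1*17^1*29^1*61^1*157^1 = 130878898920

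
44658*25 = 1116450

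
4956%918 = 366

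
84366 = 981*86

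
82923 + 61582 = 144505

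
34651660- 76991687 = -42340027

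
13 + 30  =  43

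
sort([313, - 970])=[  -  970,313]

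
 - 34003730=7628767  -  41632497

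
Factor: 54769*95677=11^1*13^1*241^1*383^1*397^1 = 5240133613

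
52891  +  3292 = 56183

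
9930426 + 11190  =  9941616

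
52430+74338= 126768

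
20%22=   20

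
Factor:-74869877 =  - 151^1*495827^1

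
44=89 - 45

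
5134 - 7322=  - 2188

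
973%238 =21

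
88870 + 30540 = 119410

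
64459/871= 74 + 5/871 = 74.01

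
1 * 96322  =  96322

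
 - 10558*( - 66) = 696828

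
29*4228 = 122612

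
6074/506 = 3037/253 = 12.00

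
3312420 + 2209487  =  5521907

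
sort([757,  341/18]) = [ 341/18, 757 ] 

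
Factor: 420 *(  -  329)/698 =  - 2^1*3^1*5^1*7^2*47^1*349^(  -  1) = -69090/349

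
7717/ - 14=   -552 + 11/14 = - 551.21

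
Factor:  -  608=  - 2^5*19^1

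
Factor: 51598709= 593^1*87013^1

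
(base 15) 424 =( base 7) 2503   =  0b1110100110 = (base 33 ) sa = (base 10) 934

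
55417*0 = 0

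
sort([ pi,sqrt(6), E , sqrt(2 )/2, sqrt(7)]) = [ sqrt( 2) /2 , sqrt(6 ),sqrt( 7),E,pi]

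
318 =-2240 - -2558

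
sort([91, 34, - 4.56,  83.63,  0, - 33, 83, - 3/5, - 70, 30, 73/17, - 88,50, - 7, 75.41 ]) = [- 88, - 70, - 33, - 7, - 4.56,  -  3/5, 0, 73/17, 30, 34, 50, 75.41, 83, 83.63, 91] 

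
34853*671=23386363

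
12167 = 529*23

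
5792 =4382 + 1410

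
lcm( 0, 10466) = 0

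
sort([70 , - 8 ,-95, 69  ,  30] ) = [ - 95,  -  8,30,  69 , 70 ]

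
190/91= 2 + 8/91 = 2.09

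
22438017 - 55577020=-33139003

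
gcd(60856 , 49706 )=2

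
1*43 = 43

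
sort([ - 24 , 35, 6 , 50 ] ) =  [ - 24, 6,35, 50]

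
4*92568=370272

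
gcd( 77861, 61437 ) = 1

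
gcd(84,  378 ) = 42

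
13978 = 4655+9323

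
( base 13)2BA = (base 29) gr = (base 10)491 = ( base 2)111101011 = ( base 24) KB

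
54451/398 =136+323/398 =136.81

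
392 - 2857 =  - 2465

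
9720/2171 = 4 + 1036/2171 =4.48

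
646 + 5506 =6152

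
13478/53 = 13478/53 = 254.30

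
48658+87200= 135858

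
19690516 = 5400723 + 14289793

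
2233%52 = 49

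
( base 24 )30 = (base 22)36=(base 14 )52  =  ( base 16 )48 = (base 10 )72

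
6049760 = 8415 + 6041345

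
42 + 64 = 106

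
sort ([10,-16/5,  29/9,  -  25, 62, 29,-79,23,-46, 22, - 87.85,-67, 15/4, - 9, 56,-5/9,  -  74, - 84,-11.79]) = [ - 87.85, - 84,-79,-74, - 67, - 46, - 25, - 11.79, - 9 , - 16/5,-5/9,29/9,  15/4, 10, 22,  23, 29, 56,62 ] 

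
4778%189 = 53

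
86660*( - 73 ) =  - 6326180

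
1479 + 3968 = 5447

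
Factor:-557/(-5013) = 3^( - 2) = 1/9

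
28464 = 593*48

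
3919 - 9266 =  - 5347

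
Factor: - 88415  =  - 5^1*17683^1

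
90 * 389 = 35010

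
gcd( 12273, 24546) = 12273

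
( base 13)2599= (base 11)4038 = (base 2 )1010011110101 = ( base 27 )79J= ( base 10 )5365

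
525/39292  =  525/39292=0.01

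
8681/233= 8681/233 =37.26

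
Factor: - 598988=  - 2^2*13^1*11519^1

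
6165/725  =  8 + 73/145 = 8.50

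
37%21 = 16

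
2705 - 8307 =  - 5602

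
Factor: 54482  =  2^1* 27241^1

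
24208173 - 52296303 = -28088130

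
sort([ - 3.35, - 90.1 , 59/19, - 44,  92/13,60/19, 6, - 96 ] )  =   [ - 96, - 90.1 ,- 44, - 3.35,59/19  ,  60/19, 6, 92/13]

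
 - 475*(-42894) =20374650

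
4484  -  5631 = -1147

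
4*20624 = 82496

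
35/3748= 35/3748 = 0.01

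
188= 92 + 96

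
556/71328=139/17832 = 0.01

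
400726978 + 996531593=1397258571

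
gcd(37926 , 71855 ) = 7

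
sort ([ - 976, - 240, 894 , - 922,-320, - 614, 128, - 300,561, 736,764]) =[ - 976,-922 , - 614, - 320, - 300, - 240,128, 561, 736,  764, 894 ]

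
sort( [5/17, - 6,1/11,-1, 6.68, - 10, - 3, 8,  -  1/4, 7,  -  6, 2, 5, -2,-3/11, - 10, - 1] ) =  [-10,  -  10, - 6,  -  6,  -  3, -2,-1,- 1 ,-3/11,-1/4, 1/11 , 5/17, 2, 5 , 6.68, 7, 8]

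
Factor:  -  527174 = - 2^1*19^1*13873^1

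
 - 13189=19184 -32373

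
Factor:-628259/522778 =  - 2^( - 1) * 67^1 *9377^1 * 261389^( - 1)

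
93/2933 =93/2933 = 0.03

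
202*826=166852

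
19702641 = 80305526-60602885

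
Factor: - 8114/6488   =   - 2^( - 2)*811^ ( - 1 )*4057^1  =  - 4057/3244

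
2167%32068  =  2167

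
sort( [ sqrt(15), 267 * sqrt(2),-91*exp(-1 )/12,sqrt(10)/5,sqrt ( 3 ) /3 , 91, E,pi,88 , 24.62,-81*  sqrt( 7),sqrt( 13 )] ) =[  -  81*sqrt( 7 ),-91*exp( - 1 ) /12,sqrt(3 ) /3,sqrt( 10 ) /5,E,pi,sqrt (13 ),sqrt(15),24.62, 88,91,267*sqrt(2)] 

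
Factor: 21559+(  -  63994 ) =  - 42435 = - 3^2*5^1*23^1*41^1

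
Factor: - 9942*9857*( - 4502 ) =441188319588 = 2^2*3^1 * 1657^1*2251^1*9857^1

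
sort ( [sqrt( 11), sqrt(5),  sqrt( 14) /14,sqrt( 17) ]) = [ sqrt( 14 )/14,sqrt( 5),sqrt( 11), sqrt(17) ] 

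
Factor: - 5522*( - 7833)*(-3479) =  - 2^1*3^1 * 7^3*11^1 *71^1*251^1* 373^1 = - 150480060654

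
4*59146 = 236584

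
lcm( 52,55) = 2860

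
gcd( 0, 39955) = 39955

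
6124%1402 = 516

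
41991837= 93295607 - 51303770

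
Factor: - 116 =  - 2^2 * 29^1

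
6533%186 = 23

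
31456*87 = 2736672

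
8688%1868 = 1216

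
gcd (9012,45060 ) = 9012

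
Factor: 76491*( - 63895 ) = - 3^3*5^1*13^1*983^1*2833^1 =-4887392445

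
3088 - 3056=32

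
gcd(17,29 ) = 1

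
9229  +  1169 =10398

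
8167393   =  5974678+2192715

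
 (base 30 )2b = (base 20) 3b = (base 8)107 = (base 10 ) 71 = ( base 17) 43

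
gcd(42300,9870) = 1410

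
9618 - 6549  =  3069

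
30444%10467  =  9510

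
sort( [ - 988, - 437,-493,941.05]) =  [-988, -493,-437,941.05]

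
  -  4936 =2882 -7818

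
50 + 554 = 604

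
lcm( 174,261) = 522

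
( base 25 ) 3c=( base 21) 43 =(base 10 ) 87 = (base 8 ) 127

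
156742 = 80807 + 75935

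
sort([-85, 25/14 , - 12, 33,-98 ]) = [ - 98,- 85,  -  12,  25/14, 33 ]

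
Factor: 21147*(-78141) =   -  3^2*7^2 * 19^1*53^1*61^2=-1652447727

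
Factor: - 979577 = - 59^1 *16603^1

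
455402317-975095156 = -519692839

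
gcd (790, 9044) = 2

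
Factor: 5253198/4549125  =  2^1*5^( - 3)*7^ ( - 1)*31^1*61^1*463^1*1733^( - 1) = 1751066/1516375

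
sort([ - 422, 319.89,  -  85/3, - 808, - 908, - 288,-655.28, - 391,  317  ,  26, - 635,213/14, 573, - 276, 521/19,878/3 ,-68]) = [ - 908, - 808, - 655.28,  -  635, - 422,  -  391,-288, - 276, - 68,  -  85/3,213/14,26, 521/19, 878/3, 317 , 319.89,573]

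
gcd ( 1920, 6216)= 24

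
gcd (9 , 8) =1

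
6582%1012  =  510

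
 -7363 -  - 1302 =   -  6061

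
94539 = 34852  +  59687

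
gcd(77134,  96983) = 1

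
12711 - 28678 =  - 15967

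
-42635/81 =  - 527 + 52/81 =- 526.36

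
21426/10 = 10713/5=2142.60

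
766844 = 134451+632393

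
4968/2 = 2484 = 2484.00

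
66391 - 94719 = - 28328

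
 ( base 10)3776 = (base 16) EC0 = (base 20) 98G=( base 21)8BH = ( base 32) 3m0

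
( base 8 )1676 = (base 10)958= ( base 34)S6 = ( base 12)67A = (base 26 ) 1am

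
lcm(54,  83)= 4482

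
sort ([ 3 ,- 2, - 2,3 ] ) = [ - 2, - 2, 3, 3] 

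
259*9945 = 2575755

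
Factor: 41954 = 2^1*11^1 *1907^1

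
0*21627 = 0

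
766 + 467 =1233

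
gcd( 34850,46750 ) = 850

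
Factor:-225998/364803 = - 578/933 = - 2^1*3^ (  -  1) * 17^2*311^( - 1 )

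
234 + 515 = 749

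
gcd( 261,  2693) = 1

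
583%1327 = 583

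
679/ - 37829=-1 +37150/37829 = - 0.02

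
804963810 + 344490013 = 1149453823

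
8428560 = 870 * 9688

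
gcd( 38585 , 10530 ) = 5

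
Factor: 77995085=5^1*7^1*2228431^1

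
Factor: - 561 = -3^1*11^1*17^1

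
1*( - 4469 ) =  - 4469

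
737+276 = 1013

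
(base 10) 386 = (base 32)c2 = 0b110000010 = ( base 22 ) hc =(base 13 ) 239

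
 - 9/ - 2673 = 1/297 =0.00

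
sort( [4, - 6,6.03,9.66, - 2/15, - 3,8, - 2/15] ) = [ - 6 ,  -  3, - 2/15, - 2/15,4,6.03,8,  9.66]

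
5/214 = 5/214 = 0.02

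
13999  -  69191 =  - 55192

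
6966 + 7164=14130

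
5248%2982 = 2266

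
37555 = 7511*5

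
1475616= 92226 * 16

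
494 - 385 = 109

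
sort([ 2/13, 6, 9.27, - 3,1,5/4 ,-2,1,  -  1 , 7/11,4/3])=[-3 , - 2 , -1,2/13,7/11 , 1, 1,5/4, 4/3, 6, 9.27] 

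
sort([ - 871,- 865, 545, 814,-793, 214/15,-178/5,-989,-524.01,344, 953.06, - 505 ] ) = [ - 989, - 871, -865,-793, - 524.01,- 505, - 178/5 , 214/15,344 , 545 , 814, 953.06]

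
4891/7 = 698+5/7 = 698.71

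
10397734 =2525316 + 7872418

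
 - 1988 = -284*7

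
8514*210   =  1787940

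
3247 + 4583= 7830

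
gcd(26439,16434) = 3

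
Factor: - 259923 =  - 3^1*23^1 * 3767^1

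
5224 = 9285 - 4061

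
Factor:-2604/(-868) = 3 = 3^1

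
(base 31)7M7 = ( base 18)14G0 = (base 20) IAG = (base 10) 7416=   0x1CF8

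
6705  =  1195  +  5510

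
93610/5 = 18722 = 18722.00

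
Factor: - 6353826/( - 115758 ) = 1058971/19293 = 3^ (-1 )* 59^( - 1)*109^( - 1) * 277^1*3823^1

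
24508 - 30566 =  - 6058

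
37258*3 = 111774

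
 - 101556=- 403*252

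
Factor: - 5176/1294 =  - 2^2=- 4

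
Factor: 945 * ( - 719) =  - 3^3*5^1 * 7^1 *719^1 = - 679455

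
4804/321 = 4804/321 = 14.97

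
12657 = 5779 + 6878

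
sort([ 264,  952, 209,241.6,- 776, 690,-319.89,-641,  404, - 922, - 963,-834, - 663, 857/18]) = [ - 963  , - 922, - 834,-776,-663, - 641,-319.89 , 857/18, 209, 241.6,264,404,690,  952]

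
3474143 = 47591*73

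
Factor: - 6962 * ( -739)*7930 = 40799199740 = 2^2*5^1 * 13^1*59^2*61^1*739^1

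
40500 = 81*500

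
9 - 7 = 2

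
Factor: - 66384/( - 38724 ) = 2^2*3^1 * 7^( - 1)  =  12/7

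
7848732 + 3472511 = 11321243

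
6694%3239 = 216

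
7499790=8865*846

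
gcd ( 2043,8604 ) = 9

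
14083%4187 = 1522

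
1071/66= 357/22   =  16.23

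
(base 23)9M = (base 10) 229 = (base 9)274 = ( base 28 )85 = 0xE5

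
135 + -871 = -736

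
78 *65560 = 5113680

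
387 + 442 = 829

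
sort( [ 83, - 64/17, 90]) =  [ - 64/17, 83, 90]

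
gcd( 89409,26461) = 1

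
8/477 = 8/477 = 0.02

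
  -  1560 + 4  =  -1556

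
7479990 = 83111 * 90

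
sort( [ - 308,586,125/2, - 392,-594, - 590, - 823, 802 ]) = [ - 823, - 594 , - 590, - 392, - 308,125/2, 586,802 ]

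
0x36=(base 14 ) 3C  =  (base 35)1j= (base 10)54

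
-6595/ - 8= 824 + 3/8  =  824.38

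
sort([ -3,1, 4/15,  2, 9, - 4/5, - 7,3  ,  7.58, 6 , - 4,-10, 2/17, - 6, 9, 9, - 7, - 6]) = [ - 10 , - 7, - 7, - 6,- 6, - 4, - 3 ,-4/5,2/17,  4/15,1,  2,3 , 6,7.58, 9,  9,9 ] 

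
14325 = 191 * 75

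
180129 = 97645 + 82484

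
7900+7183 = 15083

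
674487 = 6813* 99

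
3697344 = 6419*576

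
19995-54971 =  - 34976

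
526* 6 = 3156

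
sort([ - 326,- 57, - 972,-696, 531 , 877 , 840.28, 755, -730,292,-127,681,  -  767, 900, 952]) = [ - 972, - 767,-730, - 696 , - 326,- 127, - 57,292, 531, 681 , 755, 840.28,877, 900, 952]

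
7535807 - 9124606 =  - 1588799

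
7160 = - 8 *(-895) 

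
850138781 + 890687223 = 1740826004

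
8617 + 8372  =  16989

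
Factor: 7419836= 2^2*787^1*2357^1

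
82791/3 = 27597 = 27597.00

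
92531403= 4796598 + 87734805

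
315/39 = 8+1/13 =8.08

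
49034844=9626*5094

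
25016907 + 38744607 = 63761514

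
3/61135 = 3/61135 = 0.00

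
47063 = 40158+6905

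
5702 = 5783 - 81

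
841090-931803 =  - 90713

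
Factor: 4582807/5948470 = 2^( - 1 )*5^(- 1)*11^( - 1)*17^( - 1)*3181^( - 1)*4582807^1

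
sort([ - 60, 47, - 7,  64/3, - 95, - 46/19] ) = [-95,  -  60,-7, - 46/19,  64/3, 47]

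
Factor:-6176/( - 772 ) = 8 = 2^3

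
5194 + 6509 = 11703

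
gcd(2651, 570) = 1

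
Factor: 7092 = 2^2 *3^2 * 197^1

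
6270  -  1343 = 4927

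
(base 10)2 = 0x2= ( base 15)2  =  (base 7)2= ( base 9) 2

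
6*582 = 3492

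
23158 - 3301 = 19857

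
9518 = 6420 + 3098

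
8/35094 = 4/17547= 0.00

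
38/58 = 19/29 = 0.66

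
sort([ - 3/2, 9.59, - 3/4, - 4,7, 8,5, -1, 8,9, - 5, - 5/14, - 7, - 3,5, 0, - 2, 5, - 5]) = [ - 7, - 5, - 5,  -  4,- 3, - 2, -3/2, - 1,-3/4, - 5/14,0,5, 5 , 5, 7,8,8, 9, 9.59]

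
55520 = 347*160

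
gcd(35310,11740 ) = 10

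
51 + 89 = 140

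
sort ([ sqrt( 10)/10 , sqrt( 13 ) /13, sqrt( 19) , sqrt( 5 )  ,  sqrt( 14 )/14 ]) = [ sqrt( 14)/14 , sqrt( 13)/13,sqrt( 10) /10, sqrt( 5), sqrt(19)] 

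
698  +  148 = 846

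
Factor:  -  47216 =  - 2^4*13^1*227^1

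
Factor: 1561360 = 2^4 * 5^1*29^1 * 673^1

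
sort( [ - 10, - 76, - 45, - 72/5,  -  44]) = [-76, - 45, - 44, - 72/5, - 10] 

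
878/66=439/33= 13.30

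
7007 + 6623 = 13630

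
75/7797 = 25/2599 = 0.01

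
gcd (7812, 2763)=9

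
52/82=26/41 = 0.63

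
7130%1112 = 458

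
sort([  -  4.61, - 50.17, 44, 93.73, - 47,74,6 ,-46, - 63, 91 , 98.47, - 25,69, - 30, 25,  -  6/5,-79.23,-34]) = [ - 79.23, - 63, - 50.17, - 47, - 46, - 34,-30, - 25, - 4.61, - 6/5,6,25,44,  69,74,  91,  93.73,  98.47 ] 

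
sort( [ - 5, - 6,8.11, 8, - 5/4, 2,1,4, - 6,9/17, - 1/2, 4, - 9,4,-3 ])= [-9, - 6, - 6, - 5, - 3,-5/4, -1/2,9/17,1, 2,4,4, 4 , 8,8.11]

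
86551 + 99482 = 186033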